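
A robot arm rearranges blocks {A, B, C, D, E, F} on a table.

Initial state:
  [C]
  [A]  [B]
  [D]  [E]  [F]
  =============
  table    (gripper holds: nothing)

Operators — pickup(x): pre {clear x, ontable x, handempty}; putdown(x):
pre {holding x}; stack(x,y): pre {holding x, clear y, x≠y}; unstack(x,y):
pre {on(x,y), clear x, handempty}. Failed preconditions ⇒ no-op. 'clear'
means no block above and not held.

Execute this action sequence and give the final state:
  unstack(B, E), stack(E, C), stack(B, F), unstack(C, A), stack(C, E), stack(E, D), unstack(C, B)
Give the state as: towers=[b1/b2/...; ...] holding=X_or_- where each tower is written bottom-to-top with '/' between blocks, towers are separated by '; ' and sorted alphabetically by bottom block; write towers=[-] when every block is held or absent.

step 1 (unstack(B, E)): towers=[D/A/C; E; F] holding=B
step 2 (stack(E, C)) [no-op]: towers=[D/A/C; E; F] holding=B
step 3 (stack(B, F)): towers=[D/A/C; E; F/B] holding=-
step 4 (unstack(C, A)): towers=[D/A; E; F/B] holding=C
step 5 (stack(C, E)): towers=[D/A; E/C; F/B] holding=-
step 6 (stack(E, D)) [no-op]: towers=[D/A; E/C; F/B] holding=-
step 7 (unstack(C, B)) [no-op]: towers=[D/A; E/C; F/B] holding=-

towers=[D/A; E/C; F/B] holding=-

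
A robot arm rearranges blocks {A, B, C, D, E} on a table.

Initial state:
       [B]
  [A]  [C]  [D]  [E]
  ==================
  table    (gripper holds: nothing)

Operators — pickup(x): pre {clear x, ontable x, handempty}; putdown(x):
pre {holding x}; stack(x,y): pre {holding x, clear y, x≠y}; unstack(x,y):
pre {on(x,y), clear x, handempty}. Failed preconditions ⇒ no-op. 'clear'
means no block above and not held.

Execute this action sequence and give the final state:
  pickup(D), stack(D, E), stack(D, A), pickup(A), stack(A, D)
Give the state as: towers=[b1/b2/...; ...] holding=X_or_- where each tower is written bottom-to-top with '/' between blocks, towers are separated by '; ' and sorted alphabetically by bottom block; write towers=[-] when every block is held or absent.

towers=[C/B; E/D/A] holding=-

step 1 (pickup(D)): towers=[A; C/B; E] holding=D
step 2 (stack(D, E)): towers=[A; C/B; E/D] holding=-
step 3 (stack(D, A)) [no-op]: towers=[A; C/B; E/D] holding=-
step 4 (pickup(A)): towers=[C/B; E/D] holding=A
step 5 (stack(A, D)): towers=[C/B; E/D/A] holding=-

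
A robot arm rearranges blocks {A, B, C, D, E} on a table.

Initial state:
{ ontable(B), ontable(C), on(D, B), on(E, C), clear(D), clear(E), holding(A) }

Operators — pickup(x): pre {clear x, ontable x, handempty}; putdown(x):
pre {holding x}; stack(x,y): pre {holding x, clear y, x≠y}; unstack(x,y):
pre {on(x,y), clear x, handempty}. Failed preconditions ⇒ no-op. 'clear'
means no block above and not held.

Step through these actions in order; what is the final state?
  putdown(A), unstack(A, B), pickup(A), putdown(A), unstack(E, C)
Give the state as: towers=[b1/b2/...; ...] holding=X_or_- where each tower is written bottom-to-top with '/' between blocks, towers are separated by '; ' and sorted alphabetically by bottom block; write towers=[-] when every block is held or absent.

step 1 (putdown(A)): towers=[A; B/D; C/E] holding=-
step 2 (unstack(A, B)) [no-op]: towers=[A; B/D; C/E] holding=-
step 3 (pickup(A)): towers=[B/D; C/E] holding=A
step 4 (putdown(A)): towers=[A; B/D; C/E] holding=-
step 5 (unstack(E, C)): towers=[A; B/D; C] holding=E

towers=[A; B/D; C] holding=E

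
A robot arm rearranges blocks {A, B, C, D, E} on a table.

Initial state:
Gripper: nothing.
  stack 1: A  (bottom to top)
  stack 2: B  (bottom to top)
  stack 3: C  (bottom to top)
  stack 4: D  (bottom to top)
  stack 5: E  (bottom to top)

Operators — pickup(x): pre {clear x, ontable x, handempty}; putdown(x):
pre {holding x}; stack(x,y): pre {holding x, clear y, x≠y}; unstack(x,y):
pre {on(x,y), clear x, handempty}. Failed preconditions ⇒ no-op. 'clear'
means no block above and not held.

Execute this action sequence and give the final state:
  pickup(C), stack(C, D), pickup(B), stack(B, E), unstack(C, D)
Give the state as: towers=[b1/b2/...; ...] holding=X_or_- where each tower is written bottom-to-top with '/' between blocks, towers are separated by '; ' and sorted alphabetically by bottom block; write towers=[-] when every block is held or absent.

towers=[A; D; E/B] holding=C

step 1 (pickup(C)): towers=[A; B; D; E] holding=C
step 2 (stack(C, D)): towers=[A; B; D/C; E] holding=-
step 3 (pickup(B)): towers=[A; D/C; E] holding=B
step 4 (stack(B, E)): towers=[A; D/C; E/B] holding=-
step 5 (unstack(C, D)): towers=[A; D; E/B] holding=C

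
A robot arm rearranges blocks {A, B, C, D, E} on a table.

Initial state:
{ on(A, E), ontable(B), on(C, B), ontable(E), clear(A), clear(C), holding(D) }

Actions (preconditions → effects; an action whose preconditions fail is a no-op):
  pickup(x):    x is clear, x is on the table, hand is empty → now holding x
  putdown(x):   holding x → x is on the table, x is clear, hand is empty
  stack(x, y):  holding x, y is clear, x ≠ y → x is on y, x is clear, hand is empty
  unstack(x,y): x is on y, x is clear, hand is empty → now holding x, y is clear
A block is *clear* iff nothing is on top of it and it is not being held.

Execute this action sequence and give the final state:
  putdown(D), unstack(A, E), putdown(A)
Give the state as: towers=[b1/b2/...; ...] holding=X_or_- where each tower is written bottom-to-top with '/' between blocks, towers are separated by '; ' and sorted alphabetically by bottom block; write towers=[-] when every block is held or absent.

towers=[A; B/C; D; E] holding=-

step 1 (putdown(D)): towers=[B/C; D; E/A] holding=-
step 2 (unstack(A, E)): towers=[B/C; D; E] holding=A
step 3 (putdown(A)): towers=[A; B/C; D; E] holding=-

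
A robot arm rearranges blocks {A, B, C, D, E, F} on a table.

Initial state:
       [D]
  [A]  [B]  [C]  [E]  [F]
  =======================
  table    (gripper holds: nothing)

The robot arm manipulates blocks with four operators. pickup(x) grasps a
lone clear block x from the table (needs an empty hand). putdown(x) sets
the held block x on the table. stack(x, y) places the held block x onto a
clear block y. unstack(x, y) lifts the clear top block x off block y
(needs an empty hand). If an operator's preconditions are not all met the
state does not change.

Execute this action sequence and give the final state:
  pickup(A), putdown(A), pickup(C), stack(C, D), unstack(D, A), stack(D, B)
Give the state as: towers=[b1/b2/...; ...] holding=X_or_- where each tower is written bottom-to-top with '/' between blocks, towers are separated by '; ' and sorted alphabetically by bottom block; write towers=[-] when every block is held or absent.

step 1 (pickup(A)): towers=[B/D; C; E; F] holding=A
step 2 (putdown(A)): towers=[A; B/D; C; E; F] holding=-
step 3 (pickup(C)): towers=[A; B/D; E; F] holding=C
step 4 (stack(C, D)): towers=[A; B/D/C; E; F] holding=-
step 5 (unstack(D, A)) [no-op]: towers=[A; B/D/C; E; F] holding=-
step 6 (stack(D, B)) [no-op]: towers=[A; B/D/C; E; F] holding=-

towers=[A; B/D/C; E; F] holding=-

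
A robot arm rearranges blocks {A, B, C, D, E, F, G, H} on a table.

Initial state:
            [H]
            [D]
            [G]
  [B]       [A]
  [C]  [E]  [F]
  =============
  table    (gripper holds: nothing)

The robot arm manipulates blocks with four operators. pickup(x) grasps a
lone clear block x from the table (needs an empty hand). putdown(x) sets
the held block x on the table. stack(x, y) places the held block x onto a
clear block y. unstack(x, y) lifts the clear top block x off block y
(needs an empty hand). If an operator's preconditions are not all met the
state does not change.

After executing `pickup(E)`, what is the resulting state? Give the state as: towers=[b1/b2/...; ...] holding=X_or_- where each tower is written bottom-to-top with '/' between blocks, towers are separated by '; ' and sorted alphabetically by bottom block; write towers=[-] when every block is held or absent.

before: towers=[C/B; E; F/A/G/D/H] holding=-
pre[pickup(E)]: clear(E) ✓, ontable(E) ✓, handempty ✓
all met → apply pickup(E)
after:  towers=[C/B; F/A/G/D/H] holding=E

towers=[C/B; F/A/G/D/H] holding=E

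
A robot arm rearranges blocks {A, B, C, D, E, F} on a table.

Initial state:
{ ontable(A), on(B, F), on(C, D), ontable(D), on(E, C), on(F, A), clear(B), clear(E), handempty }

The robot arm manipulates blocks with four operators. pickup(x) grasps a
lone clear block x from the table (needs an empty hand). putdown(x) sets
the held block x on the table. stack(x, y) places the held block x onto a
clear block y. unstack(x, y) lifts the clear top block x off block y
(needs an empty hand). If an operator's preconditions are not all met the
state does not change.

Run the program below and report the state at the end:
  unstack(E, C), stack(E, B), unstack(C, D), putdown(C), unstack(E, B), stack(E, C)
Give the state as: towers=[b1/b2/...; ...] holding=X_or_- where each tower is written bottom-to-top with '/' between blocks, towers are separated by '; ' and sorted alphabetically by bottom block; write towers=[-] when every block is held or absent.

step 1 (unstack(E, C)): towers=[A/F/B; D/C] holding=E
step 2 (stack(E, B)): towers=[A/F/B/E; D/C] holding=-
step 3 (unstack(C, D)): towers=[A/F/B/E; D] holding=C
step 4 (putdown(C)): towers=[A/F/B/E; C; D] holding=-
step 5 (unstack(E, B)): towers=[A/F/B; C; D] holding=E
step 6 (stack(E, C)): towers=[A/F/B; C/E; D] holding=-

towers=[A/F/B; C/E; D] holding=-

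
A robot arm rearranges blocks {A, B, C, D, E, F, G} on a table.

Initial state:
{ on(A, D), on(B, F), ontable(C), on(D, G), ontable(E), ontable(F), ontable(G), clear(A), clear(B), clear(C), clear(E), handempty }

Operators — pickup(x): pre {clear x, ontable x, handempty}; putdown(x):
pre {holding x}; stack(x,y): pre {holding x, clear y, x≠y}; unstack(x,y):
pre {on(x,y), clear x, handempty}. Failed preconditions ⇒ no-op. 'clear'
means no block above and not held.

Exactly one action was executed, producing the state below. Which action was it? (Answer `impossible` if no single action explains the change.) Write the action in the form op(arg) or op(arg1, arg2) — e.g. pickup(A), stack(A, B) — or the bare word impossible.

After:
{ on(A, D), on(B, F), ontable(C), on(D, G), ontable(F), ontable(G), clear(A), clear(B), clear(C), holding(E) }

target: towers=[C; F/B; G/D/A] holding=E
     unstack(B, F) → towers=[C; E; F; G/D/A] holding=B
     unstack(A, D) → towers=[C; E; F/B; G/D] holding=A
         pickup(E) → towers=[C; F/B; G/D/A] holding=E  ← match
         pickup(C) → towers=[E; F/B; G/D/A] holding=C

pickup(E)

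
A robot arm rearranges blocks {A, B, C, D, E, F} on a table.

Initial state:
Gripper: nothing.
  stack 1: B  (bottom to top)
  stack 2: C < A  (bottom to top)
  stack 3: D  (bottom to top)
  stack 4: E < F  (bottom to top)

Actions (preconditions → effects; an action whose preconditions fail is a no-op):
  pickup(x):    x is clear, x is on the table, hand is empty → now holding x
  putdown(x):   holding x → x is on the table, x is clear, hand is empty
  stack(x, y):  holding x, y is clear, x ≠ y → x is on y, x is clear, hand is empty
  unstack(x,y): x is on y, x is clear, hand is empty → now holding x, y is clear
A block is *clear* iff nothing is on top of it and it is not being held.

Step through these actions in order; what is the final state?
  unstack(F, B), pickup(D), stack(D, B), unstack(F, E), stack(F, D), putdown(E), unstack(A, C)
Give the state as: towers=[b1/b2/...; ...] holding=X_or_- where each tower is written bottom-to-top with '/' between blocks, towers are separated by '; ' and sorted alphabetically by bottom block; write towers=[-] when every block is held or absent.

step 1 (unstack(F, B)) [no-op]: towers=[B; C/A; D; E/F] holding=-
step 2 (pickup(D)): towers=[B; C/A; E/F] holding=D
step 3 (stack(D, B)): towers=[B/D; C/A; E/F] holding=-
step 4 (unstack(F, E)): towers=[B/D; C/A; E] holding=F
step 5 (stack(F, D)): towers=[B/D/F; C/A; E] holding=-
step 6 (putdown(E)) [no-op]: towers=[B/D/F; C/A; E] holding=-
step 7 (unstack(A, C)): towers=[B/D/F; C; E] holding=A

towers=[B/D/F; C; E] holding=A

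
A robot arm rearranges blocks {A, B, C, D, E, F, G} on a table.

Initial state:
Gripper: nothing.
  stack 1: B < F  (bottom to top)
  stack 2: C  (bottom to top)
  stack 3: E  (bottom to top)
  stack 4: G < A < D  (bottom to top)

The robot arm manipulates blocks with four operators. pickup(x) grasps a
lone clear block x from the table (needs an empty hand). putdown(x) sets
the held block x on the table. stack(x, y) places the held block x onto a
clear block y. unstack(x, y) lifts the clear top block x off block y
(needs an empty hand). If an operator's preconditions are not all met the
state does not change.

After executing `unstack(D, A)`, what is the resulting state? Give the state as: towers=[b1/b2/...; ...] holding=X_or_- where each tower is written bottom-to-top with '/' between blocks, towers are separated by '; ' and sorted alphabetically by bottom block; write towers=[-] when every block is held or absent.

before: towers=[B/F; C; E; G/A/D] holding=-
pre[unstack(D, A)]: on(D,A) ✓, clear(D) ✓, handempty ✓
all met → apply unstack(D, A)
after:  towers=[B/F; C; E; G/A] holding=D

towers=[B/F; C; E; G/A] holding=D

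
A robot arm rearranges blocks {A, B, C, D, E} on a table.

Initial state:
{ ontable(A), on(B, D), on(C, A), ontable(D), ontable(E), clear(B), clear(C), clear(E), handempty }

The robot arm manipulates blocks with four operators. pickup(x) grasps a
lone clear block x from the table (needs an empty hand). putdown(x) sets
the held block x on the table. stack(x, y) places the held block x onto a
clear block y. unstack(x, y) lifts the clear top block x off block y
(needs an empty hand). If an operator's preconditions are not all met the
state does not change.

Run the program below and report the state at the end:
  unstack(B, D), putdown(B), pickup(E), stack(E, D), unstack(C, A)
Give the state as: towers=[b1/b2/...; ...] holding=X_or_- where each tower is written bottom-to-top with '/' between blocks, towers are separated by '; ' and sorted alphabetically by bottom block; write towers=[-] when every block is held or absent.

towers=[A; B; D/E] holding=C

step 1 (unstack(B, D)): towers=[A/C; D; E] holding=B
step 2 (putdown(B)): towers=[A/C; B; D; E] holding=-
step 3 (pickup(E)): towers=[A/C; B; D] holding=E
step 4 (stack(E, D)): towers=[A/C; B; D/E] holding=-
step 5 (unstack(C, A)): towers=[A; B; D/E] holding=C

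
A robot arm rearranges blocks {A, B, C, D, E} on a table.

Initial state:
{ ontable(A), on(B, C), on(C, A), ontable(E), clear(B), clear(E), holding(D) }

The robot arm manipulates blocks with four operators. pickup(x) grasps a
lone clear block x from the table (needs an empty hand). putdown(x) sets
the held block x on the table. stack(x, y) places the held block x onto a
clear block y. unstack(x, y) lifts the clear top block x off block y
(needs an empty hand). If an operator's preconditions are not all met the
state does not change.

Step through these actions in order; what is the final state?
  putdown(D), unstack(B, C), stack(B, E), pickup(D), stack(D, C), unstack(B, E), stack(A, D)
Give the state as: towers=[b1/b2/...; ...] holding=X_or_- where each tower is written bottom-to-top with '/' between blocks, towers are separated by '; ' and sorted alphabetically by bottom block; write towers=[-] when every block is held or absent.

towers=[A/C/D; E] holding=B

step 1 (putdown(D)): towers=[A/C/B; D; E] holding=-
step 2 (unstack(B, C)): towers=[A/C; D; E] holding=B
step 3 (stack(B, E)): towers=[A/C; D; E/B] holding=-
step 4 (pickup(D)): towers=[A/C; E/B] holding=D
step 5 (stack(D, C)): towers=[A/C/D; E/B] holding=-
step 6 (unstack(B, E)): towers=[A/C/D; E] holding=B
step 7 (stack(A, D)) [no-op]: towers=[A/C/D; E] holding=B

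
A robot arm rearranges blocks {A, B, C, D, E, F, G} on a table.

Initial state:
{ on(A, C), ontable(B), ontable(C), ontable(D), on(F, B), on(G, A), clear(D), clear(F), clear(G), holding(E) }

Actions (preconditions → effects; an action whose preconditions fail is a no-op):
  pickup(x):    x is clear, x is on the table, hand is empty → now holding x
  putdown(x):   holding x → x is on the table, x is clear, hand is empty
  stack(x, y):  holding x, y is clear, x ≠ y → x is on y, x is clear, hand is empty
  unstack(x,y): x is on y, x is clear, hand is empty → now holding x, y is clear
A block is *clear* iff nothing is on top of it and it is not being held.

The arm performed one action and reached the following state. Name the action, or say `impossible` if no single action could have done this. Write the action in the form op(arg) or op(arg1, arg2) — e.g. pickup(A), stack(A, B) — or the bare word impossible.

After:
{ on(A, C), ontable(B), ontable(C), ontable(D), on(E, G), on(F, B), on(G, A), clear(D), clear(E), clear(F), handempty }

stack(E, G)

target: towers=[B/F; C/A/G/E; D] holding=-
        putdown(E) → towers=[B/F; C/A/G; D; E] holding=-
       stack(E, F) → towers=[B/F/E; C/A/G; D] holding=-
       stack(E, G) → towers=[B/F; C/A/G/E; D] holding=-  ← match
       stack(E, D) → towers=[B/F; C/A/G; D/E] holding=-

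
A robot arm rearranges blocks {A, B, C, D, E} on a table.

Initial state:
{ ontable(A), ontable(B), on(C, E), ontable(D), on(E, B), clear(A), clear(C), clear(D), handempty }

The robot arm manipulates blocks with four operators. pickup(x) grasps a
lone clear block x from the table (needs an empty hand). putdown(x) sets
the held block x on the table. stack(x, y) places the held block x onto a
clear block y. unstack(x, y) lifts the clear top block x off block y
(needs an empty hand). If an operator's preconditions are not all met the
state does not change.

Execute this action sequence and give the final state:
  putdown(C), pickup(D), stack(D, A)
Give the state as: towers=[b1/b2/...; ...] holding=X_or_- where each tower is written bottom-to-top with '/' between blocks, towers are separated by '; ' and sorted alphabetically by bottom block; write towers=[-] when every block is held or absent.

towers=[A/D; B/E/C] holding=-

step 1 (putdown(C)) [no-op]: towers=[A; B/E/C; D] holding=-
step 2 (pickup(D)): towers=[A; B/E/C] holding=D
step 3 (stack(D, A)): towers=[A/D; B/E/C] holding=-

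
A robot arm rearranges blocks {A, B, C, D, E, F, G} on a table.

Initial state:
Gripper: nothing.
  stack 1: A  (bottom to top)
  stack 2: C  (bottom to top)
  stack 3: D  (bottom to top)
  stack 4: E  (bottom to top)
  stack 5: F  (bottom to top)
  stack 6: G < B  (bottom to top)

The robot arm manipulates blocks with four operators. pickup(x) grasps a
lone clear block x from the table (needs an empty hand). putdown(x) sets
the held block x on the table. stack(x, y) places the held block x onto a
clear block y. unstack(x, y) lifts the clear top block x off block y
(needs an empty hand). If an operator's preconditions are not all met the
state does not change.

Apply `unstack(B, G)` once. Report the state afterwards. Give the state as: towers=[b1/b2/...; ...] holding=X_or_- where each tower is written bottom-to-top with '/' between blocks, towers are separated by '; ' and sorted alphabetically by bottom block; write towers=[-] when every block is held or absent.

towers=[A; C; D; E; F; G] holding=B

before: towers=[A; C; D; E; F; G/B] holding=-
pre[unstack(B, G)]: on(B,G) ✓, clear(B) ✓, handempty ✓
all met → apply unstack(B, G)
after:  towers=[A; C; D; E; F; G] holding=B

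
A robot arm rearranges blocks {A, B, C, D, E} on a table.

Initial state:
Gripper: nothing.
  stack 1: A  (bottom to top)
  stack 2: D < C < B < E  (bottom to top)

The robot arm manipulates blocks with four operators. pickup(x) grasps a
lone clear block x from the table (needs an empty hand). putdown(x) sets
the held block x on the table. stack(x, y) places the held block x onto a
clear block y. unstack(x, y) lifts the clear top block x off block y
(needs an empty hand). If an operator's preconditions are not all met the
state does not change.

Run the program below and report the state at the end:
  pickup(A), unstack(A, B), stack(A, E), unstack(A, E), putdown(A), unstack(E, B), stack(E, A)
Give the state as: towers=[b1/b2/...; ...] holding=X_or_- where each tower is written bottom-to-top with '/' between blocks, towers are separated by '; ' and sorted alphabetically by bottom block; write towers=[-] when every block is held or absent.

towers=[A/E; D/C/B] holding=-

step 1 (pickup(A)): towers=[D/C/B/E] holding=A
step 2 (unstack(A, B)) [no-op]: towers=[D/C/B/E] holding=A
step 3 (stack(A, E)): towers=[D/C/B/E/A] holding=-
step 4 (unstack(A, E)): towers=[D/C/B/E] holding=A
step 5 (putdown(A)): towers=[A; D/C/B/E] holding=-
step 6 (unstack(E, B)): towers=[A; D/C/B] holding=E
step 7 (stack(E, A)): towers=[A/E; D/C/B] holding=-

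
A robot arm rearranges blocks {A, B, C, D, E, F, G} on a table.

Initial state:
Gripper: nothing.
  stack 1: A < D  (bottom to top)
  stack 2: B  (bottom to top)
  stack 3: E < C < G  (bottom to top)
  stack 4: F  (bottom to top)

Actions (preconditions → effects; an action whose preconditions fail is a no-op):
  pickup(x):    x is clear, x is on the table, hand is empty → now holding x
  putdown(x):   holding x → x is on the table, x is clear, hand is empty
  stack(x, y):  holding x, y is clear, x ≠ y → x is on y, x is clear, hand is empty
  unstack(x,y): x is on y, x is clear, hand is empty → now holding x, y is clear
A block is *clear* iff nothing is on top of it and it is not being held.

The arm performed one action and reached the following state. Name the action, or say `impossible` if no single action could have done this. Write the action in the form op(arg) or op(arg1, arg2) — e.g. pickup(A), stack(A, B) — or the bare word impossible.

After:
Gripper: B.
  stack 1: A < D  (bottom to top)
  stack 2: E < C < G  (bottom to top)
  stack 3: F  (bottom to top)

target: towers=[A/D; E/C/G; F] holding=B
         pickup(B) → towers=[A/D; E/C/G; F] holding=B  ← match
         pickup(F) → towers=[A/D; B; E/C/G] holding=F
     unstack(G, C) → towers=[A/D; B; E/C; F] holding=G
     unstack(D, A) → towers=[A; B; E/C/G; F] holding=D

pickup(B)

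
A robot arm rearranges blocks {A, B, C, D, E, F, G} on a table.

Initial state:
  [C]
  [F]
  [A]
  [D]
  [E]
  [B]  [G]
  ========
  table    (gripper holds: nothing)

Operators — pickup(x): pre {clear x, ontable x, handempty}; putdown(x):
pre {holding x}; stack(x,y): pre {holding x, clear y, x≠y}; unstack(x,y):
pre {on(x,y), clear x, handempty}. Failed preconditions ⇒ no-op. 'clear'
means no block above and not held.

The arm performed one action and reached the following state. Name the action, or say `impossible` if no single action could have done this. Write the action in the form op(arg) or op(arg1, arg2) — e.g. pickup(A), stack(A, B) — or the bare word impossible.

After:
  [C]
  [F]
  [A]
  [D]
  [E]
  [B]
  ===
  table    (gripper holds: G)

target: towers=[B/E/D/A/F/C] holding=G
         pickup(G) → towers=[B/E/D/A/F/C] holding=G  ← match
     unstack(C, F) → towers=[B/E/D/A/F; G] holding=C

pickup(G)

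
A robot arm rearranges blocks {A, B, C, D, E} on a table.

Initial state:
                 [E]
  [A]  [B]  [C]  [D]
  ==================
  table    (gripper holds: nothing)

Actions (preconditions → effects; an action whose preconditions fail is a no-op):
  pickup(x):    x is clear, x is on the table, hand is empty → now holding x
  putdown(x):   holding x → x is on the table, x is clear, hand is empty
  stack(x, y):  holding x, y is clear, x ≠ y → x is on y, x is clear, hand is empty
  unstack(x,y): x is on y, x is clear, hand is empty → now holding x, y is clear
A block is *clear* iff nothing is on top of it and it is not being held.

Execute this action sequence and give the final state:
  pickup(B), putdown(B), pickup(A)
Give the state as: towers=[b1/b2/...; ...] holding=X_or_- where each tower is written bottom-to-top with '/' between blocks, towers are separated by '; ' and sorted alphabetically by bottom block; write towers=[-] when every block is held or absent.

step 1 (pickup(B)): towers=[A; C; D/E] holding=B
step 2 (putdown(B)): towers=[A; B; C; D/E] holding=-
step 3 (pickup(A)): towers=[B; C; D/E] holding=A

towers=[B; C; D/E] holding=A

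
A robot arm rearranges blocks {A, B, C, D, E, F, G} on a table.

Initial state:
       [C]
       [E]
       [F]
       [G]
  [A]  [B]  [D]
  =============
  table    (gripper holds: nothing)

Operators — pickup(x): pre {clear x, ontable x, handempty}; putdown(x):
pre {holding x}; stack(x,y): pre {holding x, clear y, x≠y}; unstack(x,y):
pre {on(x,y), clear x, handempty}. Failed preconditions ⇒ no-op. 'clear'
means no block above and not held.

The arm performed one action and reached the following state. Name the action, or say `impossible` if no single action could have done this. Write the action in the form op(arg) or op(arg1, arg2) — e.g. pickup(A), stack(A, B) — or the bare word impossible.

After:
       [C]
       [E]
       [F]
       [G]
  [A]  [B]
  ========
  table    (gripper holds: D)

target: towers=[A; B/G/F/E/C] holding=D
         pickup(D) → towers=[A; B/G/F/E/C] holding=D  ← match
         pickup(A) → towers=[B/G/F/E/C; D] holding=A
     unstack(C, E) → towers=[A; B/G/F/E; D] holding=C

pickup(D)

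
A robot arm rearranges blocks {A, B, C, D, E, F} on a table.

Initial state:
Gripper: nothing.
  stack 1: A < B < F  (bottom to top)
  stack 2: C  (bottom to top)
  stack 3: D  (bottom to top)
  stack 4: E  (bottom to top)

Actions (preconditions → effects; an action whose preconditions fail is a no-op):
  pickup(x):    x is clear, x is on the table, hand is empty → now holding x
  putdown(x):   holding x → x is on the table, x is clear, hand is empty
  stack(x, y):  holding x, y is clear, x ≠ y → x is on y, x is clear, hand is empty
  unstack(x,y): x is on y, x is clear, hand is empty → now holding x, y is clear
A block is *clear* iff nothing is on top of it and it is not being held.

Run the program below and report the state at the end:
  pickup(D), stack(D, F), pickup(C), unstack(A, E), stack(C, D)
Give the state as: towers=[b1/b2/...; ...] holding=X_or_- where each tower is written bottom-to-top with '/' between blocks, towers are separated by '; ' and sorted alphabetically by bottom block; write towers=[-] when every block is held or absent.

towers=[A/B/F/D/C; E] holding=-

step 1 (pickup(D)): towers=[A/B/F; C; E] holding=D
step 2 (stack(D, F)): towers=[A/B/F/D; C; E] holding=-
step 3 (pickup(C)): towers=[A/B/F/D; E] holding=C
step 4 (unstack(A, E)) [no-op]: towers=[A/B/F/D; E] holding=C
step 5 (stack(C, D)): towers=[A/B/F/D/C; E] holding=-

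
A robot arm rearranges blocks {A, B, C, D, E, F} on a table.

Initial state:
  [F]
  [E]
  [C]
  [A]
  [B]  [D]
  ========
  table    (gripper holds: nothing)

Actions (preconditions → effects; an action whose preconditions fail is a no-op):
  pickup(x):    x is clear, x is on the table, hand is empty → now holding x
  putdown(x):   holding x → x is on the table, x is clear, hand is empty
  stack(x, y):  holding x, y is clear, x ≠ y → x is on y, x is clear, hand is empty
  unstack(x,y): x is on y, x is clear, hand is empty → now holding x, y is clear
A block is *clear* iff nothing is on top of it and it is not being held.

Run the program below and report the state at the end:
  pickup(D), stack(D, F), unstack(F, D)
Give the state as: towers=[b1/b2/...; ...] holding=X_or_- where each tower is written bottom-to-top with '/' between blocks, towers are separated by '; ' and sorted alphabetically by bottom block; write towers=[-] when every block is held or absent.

step 1 (pickup(D)): towers=[B/A/C/E/F] holding=D
step 2 (stack(D, F)): towers=[B/A/C/E/F/D] holding=-
step 3 (unstack(F, D)) [no-op]: towers=[B/A/C/E/F/D] holding=-

towers=[B/A/C/E/F/D] holding=-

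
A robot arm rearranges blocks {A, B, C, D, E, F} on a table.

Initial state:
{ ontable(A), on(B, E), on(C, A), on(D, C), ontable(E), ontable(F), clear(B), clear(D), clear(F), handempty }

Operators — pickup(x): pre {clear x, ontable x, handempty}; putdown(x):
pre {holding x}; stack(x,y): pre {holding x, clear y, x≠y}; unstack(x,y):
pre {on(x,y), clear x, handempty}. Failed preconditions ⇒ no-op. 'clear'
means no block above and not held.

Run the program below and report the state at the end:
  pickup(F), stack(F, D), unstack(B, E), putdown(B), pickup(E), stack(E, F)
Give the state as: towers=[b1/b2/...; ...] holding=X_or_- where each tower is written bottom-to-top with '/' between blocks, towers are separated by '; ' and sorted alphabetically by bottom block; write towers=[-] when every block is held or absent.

step 1 (pickup(F)): towers=[A/C/D; E/B] holding=F
step 2 (stack(F, D)): towers=[A/C/D/F; E/B] holding=-
step 3 (unstack(B, E)): towers=[A/C/D/F; E] holding=B
step 4 (putdown(B)): towers=[A/C/D/F; B; E] holding=-
step 5 (pickup(E)): towers=[A/C/D/F; B] holding=E
step 6 (stack(E, F)): towers=[A/C/D/F/E; B] holding=-

towers=[A/C/D/F/E; B] holding=-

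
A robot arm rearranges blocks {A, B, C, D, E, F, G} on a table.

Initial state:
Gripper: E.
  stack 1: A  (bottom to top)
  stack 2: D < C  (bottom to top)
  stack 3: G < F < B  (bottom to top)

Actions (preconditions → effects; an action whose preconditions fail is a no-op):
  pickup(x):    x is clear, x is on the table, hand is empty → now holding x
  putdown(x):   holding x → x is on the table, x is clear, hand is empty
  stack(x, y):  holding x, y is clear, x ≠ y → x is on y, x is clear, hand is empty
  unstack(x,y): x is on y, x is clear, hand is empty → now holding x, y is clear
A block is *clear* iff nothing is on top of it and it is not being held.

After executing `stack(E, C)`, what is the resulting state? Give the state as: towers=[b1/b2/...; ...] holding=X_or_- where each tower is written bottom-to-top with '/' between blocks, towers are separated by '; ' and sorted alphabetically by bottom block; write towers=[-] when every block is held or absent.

before: towers=[A; D/C; G/F/B] holding=E
pre[stack(E, C)]: holding(E) ok, clear(C) ok, E≠C ok
all met → apply stack(E, C)
after:  towers=[A; D/C/E; G/F/B] holding=-

towers=[A; D/C/E; G/F/B] holding=-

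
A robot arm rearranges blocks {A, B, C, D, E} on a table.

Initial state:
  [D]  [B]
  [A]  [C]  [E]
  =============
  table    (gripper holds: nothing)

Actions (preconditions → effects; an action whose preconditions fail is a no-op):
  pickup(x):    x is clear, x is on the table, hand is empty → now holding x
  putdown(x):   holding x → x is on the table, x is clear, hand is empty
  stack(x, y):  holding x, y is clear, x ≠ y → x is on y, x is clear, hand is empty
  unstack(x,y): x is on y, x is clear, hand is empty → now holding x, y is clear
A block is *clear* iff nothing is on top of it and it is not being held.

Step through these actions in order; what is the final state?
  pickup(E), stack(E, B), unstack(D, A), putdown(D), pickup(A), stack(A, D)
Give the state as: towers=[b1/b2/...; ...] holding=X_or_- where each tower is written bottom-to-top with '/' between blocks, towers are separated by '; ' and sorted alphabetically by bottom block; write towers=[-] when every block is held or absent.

step 1 (pickup(E)): towers=[A/D; C/B] holding=E
step 2 (stack(E, B)): towers=[A/D; C/B/E] holding=-
step 3 (unstack(D, A)): towers=[A; C/B/E] holding=D
step 4 (putdown(D)): towers=[A; C/B/E; D] holding=-
step 5 (pickup(A)): towers=[C/B/E; D] holding=A
step 6 (stack(A, D)): towers=[C/B/E; D/A] holding=-

towers=[C/B/E; D/A] holding=-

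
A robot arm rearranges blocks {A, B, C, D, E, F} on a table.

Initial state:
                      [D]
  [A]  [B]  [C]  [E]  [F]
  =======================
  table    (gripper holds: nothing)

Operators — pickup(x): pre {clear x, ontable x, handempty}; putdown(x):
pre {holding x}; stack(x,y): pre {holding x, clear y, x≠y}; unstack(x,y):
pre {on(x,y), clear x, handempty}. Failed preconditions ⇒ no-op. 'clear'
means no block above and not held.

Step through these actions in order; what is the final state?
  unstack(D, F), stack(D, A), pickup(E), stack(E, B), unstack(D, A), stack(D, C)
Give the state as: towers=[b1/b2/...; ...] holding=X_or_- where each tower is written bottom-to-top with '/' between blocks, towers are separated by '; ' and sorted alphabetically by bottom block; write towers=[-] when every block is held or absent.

step 1 (unstack(D, F)): towers=[A; B; C; E; F] holding=D
step 2 (stack(D, A)): towers=[A/D; B; C; E; F] holding=-
step 3 (pickup(E)): towers=[A/D; B; C; F] holding=E
step 4 (stack(E, B)): towers=[A/D; B/E; C; F] holding=-
step 5 (unstack(D, A)): towers=[A; B/E; C; F] holding=D
step 6 (stack(D, C)): towers=[A; B/E; C/D; F] holding=-

towers=[A; B/E; C/D; F] holding=-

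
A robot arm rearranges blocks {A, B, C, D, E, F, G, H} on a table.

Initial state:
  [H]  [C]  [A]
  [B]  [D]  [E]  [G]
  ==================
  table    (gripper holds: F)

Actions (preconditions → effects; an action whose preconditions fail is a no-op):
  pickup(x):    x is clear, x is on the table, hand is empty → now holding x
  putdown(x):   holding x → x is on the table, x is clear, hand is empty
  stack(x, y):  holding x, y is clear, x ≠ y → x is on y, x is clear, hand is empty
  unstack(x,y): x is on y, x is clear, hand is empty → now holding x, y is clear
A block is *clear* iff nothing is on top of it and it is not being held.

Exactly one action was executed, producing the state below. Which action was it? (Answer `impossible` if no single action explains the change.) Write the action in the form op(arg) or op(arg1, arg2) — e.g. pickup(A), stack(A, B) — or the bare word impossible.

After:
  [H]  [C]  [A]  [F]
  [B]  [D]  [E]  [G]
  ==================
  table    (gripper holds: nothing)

target: towers=[B/H; D/C; E/A; G/F] holding=-
        putdown(F) → towers=[B/H; D/C; E/A; F; G] holding=-
       stack(F, G) → towers=[B/H; D/C; E/A; G/F] holding=-  ← match
       stack(F, A) → towers=[B/H; D/C; E/A/F; G] holding=-
       stack(F, H) → towers=[B/H/F; D/C; E/A; G] holding=-
       stack(F, C) → towers=[B/H; D/C/F; E/A; G] holding=-

stack(F, G)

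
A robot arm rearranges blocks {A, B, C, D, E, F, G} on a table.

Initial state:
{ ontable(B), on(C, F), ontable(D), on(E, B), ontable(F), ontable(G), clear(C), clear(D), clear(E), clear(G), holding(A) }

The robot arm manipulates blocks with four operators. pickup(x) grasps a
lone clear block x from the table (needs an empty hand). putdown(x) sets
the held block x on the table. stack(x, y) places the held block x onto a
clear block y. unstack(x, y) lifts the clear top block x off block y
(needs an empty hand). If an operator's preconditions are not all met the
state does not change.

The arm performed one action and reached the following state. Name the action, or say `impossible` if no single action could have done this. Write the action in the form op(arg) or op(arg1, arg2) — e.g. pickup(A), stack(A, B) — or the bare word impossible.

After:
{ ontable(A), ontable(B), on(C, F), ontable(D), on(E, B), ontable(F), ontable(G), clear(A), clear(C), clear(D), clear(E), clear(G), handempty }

putdown(A)

target: towers=[A; B/E; D; F/C; G] holding=-
        putdown(A) → towers=[A; B/E; D; F/C; G] holding=-  ← match
       stack(A, G) → towers=[B/E; D; F/C; G/A] holding=-
       stack(A, D) → towers=[B/E; D/A; F/C; G] holding=-
       stack(A, E) → towers=[B/E/A; D; F/C; G] holding=-
       stack(A, C) → towers=[B/E; D; F/C/A; G] holding=-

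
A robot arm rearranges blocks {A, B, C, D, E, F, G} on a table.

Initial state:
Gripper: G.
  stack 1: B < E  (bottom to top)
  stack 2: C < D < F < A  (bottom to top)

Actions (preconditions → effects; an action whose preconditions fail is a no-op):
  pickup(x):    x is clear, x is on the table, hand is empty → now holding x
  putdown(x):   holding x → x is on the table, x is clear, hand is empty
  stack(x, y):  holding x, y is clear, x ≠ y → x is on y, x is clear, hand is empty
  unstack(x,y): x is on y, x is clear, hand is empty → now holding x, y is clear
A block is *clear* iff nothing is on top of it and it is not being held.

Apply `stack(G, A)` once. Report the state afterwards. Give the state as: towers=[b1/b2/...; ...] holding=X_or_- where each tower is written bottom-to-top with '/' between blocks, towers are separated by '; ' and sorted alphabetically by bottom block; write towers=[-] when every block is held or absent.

towers=[B/E; C/D/F/A/G] holding=-

before: towers=[B/E; C/D/F/A] holding=G
pre[stack(G, A)]: holding(G) yes, clear(A) yes, G≠A yes
all met → apply stack(G, A)
after:  towers=[B/E; C/D/F/A/G] holding=-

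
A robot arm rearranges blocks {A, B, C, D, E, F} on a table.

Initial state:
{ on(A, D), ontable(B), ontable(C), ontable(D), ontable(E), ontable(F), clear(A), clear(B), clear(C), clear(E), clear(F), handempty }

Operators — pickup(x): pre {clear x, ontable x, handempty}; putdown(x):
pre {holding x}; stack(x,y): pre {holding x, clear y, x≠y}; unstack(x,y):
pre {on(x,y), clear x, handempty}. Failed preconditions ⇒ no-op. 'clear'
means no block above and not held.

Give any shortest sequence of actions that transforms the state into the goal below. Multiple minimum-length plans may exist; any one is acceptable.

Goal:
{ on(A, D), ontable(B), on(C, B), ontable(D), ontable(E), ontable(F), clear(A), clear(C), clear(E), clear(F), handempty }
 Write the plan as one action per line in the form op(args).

step 1 (pickup(C)): towers=[B; D/A; E; F] holding=C
step 2 (stack(C, B)): towers=[B/C; D/A; E; F] holding=-
goal check: towers=[B/C; D/A; E; F] holding=- — reached (length 2, optimal by BFS)

pickup(C)
stack(C, B)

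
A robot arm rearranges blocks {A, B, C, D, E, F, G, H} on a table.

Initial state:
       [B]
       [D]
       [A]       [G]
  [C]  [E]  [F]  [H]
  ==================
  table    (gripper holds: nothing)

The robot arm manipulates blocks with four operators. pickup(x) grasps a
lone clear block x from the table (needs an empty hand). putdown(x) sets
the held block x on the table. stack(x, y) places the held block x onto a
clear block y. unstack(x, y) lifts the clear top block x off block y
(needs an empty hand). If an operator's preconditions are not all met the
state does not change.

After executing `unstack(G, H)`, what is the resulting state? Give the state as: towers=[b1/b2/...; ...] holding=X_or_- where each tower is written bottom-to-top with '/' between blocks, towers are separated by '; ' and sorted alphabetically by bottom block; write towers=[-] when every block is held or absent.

before: towers=[C; E/A/D/B; F; H/G] holding=-
pre[unstack(G, H)]: on(G,H) ok, clear(G) ok, handempty ok
all met → apply unstack(G, H)
after:  towers=[C; E/A/D/B; F; H] holding=G

towers=[C; E/A/D/B; F; H] holding=G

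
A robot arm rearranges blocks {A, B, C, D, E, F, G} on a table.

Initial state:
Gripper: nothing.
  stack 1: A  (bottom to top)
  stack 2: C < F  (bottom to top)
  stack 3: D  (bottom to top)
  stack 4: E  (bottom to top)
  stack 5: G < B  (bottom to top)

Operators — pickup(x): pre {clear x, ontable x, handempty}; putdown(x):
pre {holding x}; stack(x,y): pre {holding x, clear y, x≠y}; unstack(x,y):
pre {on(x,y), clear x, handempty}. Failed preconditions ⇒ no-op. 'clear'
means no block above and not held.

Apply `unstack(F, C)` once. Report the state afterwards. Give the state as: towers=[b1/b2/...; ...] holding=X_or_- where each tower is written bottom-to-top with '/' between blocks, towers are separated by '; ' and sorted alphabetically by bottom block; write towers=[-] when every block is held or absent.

towers=[A; C; D; E; G/B] holding=F

before: towers=[A; C/F; D; E; G/B] holding=-
pre[unstack(F, C)]: on(F,C) yes, clear(F) yes, handempty yes
all met → apply unstack(F, C)
after:  towers=[A; C; D; E; G/B] holding=F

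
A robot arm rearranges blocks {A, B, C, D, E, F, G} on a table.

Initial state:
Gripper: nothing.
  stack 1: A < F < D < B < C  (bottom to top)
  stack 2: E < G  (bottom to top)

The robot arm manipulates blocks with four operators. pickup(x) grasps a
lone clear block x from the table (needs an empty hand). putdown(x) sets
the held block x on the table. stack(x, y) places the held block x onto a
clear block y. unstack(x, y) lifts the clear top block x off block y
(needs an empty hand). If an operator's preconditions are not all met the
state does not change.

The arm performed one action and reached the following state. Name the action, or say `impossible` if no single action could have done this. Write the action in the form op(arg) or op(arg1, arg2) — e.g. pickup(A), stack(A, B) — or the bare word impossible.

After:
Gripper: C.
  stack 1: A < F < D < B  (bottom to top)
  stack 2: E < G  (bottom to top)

unstack(C, B)

target: towers=[A/F/D/B; E/G] holding=C
     unstack(G, E) → towers=[A/F/D/B/C; E] holding=G
     unstack(C, B) → towers=[A/F/D/B; E/G] holding=C  ← match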